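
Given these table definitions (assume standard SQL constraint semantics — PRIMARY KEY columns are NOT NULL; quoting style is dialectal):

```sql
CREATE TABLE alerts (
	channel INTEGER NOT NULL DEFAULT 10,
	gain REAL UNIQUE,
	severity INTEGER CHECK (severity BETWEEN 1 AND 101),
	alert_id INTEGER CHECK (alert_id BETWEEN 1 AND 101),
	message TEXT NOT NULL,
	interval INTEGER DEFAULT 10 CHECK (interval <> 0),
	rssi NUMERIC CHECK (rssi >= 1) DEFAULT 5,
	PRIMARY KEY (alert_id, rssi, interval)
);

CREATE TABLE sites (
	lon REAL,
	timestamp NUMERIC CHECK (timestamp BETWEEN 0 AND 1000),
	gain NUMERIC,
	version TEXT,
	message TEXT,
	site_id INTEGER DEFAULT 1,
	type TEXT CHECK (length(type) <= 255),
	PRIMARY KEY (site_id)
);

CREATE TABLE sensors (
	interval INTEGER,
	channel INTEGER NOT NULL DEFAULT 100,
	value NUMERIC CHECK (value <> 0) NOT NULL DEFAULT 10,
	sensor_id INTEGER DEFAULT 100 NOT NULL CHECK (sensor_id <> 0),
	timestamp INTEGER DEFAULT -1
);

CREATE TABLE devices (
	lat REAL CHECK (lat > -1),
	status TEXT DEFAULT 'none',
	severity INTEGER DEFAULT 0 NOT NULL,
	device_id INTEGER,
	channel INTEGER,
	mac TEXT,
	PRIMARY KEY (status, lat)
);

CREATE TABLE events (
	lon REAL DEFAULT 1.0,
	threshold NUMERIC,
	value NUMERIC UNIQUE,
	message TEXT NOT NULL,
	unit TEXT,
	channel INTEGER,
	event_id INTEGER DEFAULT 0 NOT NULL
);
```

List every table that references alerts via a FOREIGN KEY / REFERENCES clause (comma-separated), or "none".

No REFERENCES clause anywhere in the schema names alerts.

none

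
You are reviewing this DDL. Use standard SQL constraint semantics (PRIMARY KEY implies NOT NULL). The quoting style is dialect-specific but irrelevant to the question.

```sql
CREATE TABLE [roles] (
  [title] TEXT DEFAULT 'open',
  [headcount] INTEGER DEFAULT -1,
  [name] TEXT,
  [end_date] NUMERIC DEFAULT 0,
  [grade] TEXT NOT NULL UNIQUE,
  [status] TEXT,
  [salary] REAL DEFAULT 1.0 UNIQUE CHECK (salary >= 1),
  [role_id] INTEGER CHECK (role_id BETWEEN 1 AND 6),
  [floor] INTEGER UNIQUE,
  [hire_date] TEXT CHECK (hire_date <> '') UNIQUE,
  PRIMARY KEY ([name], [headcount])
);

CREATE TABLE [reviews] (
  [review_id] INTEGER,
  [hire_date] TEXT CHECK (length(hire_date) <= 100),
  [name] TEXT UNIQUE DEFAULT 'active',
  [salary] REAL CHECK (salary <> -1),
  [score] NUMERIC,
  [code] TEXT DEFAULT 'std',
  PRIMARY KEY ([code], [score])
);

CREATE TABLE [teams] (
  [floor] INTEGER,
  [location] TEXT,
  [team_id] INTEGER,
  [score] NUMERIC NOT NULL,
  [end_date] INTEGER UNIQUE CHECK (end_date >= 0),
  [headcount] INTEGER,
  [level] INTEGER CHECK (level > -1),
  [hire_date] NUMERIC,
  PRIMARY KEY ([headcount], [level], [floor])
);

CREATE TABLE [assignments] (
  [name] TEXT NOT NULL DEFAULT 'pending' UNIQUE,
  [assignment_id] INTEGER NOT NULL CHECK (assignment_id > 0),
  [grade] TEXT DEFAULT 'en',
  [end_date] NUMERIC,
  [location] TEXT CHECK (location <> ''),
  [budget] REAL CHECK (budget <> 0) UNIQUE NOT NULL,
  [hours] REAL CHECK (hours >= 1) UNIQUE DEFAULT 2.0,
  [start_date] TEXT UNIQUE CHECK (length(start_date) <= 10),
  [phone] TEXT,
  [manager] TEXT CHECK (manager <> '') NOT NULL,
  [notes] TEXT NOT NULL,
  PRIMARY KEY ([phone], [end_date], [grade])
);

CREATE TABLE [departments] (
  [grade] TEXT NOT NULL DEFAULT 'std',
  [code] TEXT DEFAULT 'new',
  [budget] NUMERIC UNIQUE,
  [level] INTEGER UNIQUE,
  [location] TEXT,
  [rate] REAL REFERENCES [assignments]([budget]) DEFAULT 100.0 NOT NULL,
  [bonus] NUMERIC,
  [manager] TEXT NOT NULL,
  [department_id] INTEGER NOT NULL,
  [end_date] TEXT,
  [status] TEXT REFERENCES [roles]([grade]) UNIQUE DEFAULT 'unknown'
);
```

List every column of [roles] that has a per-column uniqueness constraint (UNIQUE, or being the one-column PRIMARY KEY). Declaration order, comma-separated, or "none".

grade, salary, floor, hire_date

- title: no UNIQUE or single-column PK constraint.
- headcount: part of a composite PRIMARY KEY — only the tuple is unique, not this column on its own.
- name: part of a composite PRIMARY KEY — only the tuple is unique, not this column on its own.
- end_date: no UNIQUE or single-column PK constraint.
- grade: declared UNIQUE → unique.
- status: no UNIQUE or single-column PK constraint.
- salary: declared UNIQUE → unique.
- role_id: no UNIQUE or single-column PK constraint.
- floor: declared UNIQUE → unique.
- hire_date: declared UNIQUE → unique.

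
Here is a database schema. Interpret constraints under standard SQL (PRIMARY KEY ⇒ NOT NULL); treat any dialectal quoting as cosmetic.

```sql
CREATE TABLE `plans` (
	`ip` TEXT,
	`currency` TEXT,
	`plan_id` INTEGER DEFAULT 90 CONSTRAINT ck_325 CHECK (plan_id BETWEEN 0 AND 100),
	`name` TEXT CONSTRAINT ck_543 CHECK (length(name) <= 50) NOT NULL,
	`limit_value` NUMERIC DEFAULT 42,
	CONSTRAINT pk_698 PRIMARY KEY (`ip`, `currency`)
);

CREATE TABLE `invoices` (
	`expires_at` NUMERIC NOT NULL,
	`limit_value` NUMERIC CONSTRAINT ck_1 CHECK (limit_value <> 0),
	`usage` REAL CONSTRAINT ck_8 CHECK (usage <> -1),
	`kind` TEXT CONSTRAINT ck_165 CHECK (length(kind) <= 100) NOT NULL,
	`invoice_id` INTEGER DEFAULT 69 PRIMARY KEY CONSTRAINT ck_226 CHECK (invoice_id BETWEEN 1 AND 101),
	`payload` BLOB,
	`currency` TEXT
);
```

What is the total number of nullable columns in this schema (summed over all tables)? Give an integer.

plans: 2 nullable (plan_id, limit_value — PK (ip, currency) and explicit NOT NULL columns excluded).
invoices: 4 nullable (limit_value, usage, payload, currency — PK (invoice_id) and explicit NOT NULL columns excluded).
Total: 2 + 4 = 6.

6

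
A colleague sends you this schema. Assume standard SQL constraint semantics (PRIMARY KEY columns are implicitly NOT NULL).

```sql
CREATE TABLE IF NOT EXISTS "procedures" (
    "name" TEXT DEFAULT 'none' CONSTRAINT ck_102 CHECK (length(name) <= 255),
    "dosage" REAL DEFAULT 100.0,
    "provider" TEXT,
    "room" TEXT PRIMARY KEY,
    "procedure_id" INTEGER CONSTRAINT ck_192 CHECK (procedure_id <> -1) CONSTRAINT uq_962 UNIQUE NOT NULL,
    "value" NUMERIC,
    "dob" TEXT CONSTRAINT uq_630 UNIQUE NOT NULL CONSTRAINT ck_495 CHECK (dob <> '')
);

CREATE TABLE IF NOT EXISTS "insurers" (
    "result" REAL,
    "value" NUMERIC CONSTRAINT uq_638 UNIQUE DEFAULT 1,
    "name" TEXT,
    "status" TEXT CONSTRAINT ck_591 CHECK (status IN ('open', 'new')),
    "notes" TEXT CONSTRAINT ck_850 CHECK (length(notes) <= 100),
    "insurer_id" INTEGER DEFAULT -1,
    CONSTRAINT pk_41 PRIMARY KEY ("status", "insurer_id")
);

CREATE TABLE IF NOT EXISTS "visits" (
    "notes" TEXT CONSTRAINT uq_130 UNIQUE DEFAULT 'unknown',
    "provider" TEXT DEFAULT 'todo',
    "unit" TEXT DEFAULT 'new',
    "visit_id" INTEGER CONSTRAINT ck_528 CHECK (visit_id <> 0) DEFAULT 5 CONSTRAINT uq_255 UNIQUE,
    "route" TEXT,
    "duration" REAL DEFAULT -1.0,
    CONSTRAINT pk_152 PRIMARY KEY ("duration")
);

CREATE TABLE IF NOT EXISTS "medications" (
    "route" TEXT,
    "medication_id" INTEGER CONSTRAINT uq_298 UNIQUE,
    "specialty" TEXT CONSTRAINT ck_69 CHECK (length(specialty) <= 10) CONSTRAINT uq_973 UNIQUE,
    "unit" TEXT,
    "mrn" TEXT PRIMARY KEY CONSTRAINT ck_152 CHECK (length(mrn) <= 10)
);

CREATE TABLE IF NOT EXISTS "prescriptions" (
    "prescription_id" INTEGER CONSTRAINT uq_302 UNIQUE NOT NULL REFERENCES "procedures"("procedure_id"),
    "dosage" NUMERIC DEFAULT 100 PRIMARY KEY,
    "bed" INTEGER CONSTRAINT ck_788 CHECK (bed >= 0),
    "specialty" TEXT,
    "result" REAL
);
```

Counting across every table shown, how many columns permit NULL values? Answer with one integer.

20

procedures: 4 nullable (name, dosage, provider, value — PK (room) and explicit NOT NULL columns excluded).
insurers: 4 nullable (result, value, name, notes — PK (status, insurer_id) and explicit NOT NULL columns excluded).
visits: 5 nullable (notes, provider, unit, visit_id, route — PK (duration) and explicit NOT NULL columns excluded).
medications: 4 nullable (route, medication_id, specialty, unit — PK (mrn) and explicit NOT NULL columns excluded).
prescriptions: 3 nullable (bed, specialty, result — PK (dosage) and explicit NOT NULL columns excluded).
Total: 4 + 4 + 5 + 4 + 3 = 20.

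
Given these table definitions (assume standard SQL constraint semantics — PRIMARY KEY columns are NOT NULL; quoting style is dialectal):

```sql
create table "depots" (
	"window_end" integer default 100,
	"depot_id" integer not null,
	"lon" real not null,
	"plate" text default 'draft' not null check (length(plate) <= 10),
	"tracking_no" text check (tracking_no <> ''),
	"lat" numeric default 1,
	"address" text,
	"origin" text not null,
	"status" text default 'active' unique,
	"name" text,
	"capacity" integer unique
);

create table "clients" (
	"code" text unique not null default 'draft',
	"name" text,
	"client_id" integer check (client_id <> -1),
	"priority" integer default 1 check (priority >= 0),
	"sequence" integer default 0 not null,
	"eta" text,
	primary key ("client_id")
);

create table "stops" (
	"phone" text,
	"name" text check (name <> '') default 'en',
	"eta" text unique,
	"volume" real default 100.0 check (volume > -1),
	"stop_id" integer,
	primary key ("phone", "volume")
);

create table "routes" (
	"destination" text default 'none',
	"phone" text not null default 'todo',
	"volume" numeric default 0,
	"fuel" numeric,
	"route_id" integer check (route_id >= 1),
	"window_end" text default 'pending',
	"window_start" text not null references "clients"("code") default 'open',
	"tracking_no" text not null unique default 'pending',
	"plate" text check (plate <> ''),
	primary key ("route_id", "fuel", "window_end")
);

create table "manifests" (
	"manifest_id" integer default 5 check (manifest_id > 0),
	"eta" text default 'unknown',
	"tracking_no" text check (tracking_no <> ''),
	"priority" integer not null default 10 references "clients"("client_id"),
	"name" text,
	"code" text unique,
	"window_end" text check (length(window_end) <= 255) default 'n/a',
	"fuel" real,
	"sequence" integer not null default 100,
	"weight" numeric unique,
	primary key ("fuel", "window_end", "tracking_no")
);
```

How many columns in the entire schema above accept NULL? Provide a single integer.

21

depots: 7 nullable (window_end, tracking_no, lat, address, status, name, capacity — PK none and explicit NOT NULL columns excluded).
clients: 3 nullable (name, priority, eta — PK (client_id) and explicit NOT NULL columns excluded).
stops: 3 nullable (name, eta, stop_id — PK (phone, volume) and explicit NOT NULL columns excluded).
routes: 3 nullable (destination, volume, plate — PK (route_id, fuel, window_end) and explicit NOT NULL columns excluded).
manifests: 5 nullable (manifest_id, eta, name, code, weight — PK (fuel, window_end, tracking_no) and explicit NOT NULL columns excluded).
Total: 7 + 3 + 3 + 3 + 5 = 21.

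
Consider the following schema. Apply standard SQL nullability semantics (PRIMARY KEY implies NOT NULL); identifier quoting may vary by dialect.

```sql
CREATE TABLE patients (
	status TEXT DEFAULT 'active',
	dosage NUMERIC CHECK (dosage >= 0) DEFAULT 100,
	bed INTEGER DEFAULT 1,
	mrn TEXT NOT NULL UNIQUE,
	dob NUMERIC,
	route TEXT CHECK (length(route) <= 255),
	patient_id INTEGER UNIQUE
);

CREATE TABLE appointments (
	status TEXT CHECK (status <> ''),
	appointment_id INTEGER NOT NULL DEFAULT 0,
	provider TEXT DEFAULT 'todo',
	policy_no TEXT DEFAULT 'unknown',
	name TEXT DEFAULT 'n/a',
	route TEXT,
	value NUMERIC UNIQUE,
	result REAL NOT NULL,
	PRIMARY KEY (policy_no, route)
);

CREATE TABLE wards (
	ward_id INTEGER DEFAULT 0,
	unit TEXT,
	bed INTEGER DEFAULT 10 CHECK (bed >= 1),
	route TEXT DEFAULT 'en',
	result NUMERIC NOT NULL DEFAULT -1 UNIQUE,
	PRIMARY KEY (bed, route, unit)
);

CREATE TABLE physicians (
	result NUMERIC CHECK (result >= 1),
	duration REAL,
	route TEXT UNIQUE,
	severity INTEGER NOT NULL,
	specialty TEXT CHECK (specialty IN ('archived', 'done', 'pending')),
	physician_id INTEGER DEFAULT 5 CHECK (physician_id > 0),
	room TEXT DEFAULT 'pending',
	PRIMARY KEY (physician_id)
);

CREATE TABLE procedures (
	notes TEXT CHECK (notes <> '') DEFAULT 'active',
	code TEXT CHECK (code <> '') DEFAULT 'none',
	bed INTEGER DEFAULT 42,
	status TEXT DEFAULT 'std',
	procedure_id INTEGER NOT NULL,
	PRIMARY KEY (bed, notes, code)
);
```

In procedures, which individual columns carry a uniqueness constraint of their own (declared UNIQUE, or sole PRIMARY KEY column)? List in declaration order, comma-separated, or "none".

- notes: part of a composite PRIMARY KEY — only the tuple is unique, not this column on its own.
- code: part of a composite PRIMARY KEY — only the tuple is unique, not this column on its own.
- bed: part of a composite PRIMARY KEY — only the tuple is unique, not this column on its own.
- status: no UNIQUE or single-column PK constraint.
- procedure_id: no UNIQUE or single-column PK constraint.

none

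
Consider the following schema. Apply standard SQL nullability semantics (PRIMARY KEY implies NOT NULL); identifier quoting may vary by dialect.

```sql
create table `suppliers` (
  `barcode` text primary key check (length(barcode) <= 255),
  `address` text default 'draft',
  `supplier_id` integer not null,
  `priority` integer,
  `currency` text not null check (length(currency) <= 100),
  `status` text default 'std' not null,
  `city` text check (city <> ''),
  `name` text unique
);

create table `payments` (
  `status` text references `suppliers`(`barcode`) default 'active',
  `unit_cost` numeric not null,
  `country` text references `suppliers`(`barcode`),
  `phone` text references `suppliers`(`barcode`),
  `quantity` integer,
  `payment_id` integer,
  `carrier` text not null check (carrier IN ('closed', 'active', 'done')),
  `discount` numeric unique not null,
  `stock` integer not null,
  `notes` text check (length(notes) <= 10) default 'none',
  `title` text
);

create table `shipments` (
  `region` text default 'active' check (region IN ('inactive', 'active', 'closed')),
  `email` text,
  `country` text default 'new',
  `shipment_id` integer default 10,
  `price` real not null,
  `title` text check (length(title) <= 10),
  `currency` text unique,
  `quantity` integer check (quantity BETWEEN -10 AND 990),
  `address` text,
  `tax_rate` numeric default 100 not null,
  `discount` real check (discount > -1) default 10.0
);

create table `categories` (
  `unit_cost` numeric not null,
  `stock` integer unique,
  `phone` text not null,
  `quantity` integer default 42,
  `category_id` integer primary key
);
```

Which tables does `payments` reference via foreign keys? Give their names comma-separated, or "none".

suppliers

- status REFERENCES suppliers(barcode).
- country REFERENCES suppliers(barcode).
- phone REFERENCES suppliers(barcode).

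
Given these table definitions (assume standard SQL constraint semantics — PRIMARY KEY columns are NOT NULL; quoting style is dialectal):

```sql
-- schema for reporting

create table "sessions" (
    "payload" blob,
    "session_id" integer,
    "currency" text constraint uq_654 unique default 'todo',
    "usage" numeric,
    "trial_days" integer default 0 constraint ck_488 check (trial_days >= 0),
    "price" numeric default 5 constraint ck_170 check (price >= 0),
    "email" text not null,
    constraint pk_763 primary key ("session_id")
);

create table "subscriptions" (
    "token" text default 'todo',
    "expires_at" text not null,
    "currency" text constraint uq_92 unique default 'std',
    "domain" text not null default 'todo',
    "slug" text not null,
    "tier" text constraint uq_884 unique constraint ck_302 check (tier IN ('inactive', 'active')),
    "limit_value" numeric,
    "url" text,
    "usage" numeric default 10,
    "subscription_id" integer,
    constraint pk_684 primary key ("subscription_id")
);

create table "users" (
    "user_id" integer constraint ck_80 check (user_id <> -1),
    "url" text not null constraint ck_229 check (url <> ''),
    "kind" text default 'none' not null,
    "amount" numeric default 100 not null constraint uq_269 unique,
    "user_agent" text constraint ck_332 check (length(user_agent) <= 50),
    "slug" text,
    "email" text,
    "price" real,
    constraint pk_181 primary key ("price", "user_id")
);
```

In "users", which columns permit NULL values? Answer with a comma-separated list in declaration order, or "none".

- user_id: part of the PRIMARY KEY, which implies NOT NULL → not nullable.
- url: declared NOT NULL → not nullable.
- kind: declared NOT NULL → not nullable.
- amount: declared NOT NULL → not nullable.
- user_agent: CHECK does not forbid NULL (a CHECK constraint passes when its expression is NULL) → nullable.
- slug: no NOT NULL constraint applies → nullable.
- email: no NOT NULL constraint applies → nullable.
- price: part of the PRIMARY KEY, which implies NOT NULL → not nullable.

user_agent, slug, email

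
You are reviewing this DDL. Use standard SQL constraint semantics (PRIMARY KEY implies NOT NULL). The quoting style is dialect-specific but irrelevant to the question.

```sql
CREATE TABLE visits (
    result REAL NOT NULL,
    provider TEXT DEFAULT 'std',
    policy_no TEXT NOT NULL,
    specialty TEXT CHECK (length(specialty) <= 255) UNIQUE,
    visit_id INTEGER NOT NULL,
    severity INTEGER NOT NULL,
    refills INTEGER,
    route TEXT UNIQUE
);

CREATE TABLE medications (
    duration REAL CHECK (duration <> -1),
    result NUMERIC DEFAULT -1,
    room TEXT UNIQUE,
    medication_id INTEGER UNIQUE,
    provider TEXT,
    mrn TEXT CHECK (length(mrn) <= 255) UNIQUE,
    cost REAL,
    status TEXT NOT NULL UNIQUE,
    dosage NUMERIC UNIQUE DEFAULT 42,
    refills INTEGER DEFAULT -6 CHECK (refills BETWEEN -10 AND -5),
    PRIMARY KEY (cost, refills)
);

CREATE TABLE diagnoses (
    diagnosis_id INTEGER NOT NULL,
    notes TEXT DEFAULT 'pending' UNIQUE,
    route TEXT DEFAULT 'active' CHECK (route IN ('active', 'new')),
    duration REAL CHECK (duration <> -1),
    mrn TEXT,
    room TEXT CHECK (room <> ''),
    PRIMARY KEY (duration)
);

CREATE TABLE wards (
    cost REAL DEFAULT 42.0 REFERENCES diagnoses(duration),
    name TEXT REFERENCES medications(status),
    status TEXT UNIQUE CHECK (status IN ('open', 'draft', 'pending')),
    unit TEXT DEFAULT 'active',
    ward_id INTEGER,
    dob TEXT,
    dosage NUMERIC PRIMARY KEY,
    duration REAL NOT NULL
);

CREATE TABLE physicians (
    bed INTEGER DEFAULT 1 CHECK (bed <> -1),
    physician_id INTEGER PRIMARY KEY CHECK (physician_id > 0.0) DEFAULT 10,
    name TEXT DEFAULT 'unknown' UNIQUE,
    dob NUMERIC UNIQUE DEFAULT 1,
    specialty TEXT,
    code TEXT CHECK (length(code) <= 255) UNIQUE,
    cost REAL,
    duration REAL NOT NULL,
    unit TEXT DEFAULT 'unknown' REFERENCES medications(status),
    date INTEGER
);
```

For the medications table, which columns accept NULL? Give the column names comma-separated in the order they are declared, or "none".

duration, result, room, medication_id, provider, mrn, dosage

- duration: CHECK does not forbid NULL (a CHECK constraint passes when its expression is NULL) → nullable.
- result: DEFAULT only fills an omitted column; an explicit NULL is still allowed → nullable.
- room: UNIQUE does not imply NOT NULL → nullable.
- medication_id: UNIQUE does not imply NOT NULL → nullable.
- provider: no NOT NULL constraint applies → nullable.
- mrn: CHECK does not forbid NULL (a CHECK constraint passes when its expression is NULL) → nullable.
- cost: part of the PRIMARY KEY, which implies NOT NULL → not nullable.
- status: declared NOT NULL → not nullable.
- dosage: UNIQUE does not imply NOT NULL → nullable.
- refills: part of the PRIMARY KEY, which implies NOT NULL → not nullable.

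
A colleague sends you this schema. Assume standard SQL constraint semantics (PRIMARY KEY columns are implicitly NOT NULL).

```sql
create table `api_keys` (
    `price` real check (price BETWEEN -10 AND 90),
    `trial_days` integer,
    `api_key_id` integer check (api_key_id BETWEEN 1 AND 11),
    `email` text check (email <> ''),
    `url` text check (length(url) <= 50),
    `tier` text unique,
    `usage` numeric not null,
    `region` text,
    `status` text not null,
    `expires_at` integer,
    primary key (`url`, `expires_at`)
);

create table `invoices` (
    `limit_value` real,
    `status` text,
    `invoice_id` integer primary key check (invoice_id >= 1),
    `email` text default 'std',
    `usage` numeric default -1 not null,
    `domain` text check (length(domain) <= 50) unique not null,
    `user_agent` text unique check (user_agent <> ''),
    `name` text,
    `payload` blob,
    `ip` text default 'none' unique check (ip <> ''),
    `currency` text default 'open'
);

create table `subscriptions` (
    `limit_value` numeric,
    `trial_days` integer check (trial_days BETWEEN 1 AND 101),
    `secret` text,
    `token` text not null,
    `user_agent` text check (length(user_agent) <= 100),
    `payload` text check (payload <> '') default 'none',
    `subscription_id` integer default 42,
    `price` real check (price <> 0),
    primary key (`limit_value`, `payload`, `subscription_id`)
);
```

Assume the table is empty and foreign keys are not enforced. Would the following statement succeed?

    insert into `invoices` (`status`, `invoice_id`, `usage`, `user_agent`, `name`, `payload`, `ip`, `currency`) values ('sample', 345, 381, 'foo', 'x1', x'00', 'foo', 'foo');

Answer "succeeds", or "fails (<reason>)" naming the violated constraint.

fails (NOT NULL on domain)

domain is omitted from the column list and has no DEFAULT, so it would receive NULL.
But domain is declared NOT NULL.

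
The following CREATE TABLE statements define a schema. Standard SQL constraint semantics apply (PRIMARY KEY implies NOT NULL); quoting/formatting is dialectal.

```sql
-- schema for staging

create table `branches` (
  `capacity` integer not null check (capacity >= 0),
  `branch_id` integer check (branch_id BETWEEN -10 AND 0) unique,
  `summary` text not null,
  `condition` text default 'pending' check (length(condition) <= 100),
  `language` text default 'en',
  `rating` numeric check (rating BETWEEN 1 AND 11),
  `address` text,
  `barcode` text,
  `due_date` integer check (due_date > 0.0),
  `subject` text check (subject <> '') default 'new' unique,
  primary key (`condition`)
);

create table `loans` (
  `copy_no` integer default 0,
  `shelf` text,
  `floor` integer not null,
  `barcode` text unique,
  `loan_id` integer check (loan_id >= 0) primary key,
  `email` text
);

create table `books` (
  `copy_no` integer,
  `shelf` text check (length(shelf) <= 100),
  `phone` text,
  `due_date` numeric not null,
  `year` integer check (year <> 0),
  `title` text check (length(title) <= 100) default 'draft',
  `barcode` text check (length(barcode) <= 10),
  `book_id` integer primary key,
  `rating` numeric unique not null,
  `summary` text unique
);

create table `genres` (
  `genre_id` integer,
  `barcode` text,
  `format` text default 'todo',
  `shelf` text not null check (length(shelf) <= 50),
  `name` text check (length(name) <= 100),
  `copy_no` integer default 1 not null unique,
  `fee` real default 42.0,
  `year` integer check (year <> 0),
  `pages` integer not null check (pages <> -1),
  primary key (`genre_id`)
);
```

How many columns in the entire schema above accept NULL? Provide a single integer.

branches: 7 nullable (branch_id, language, rating, address, barcode, due_date, subject — PK (condition) and explicit NOT NULL columns excluded).
loans: 4 nullable (copy_no, shelf, barcode, email — PK (loan_id) and explicit NOT NULL columns excluded).
books: 7 nullable (copy_no, shelf, phone, year, title, barcode, summary — PK (book_id) and explicit NOT NULL columns excluded).
genres: 5 nullable (barcode, format, name, fee, year — PK (genre_id) and explicit NOT NULL columns excluded).
Total: 7 + 4 + 7 + 5 = 23.

23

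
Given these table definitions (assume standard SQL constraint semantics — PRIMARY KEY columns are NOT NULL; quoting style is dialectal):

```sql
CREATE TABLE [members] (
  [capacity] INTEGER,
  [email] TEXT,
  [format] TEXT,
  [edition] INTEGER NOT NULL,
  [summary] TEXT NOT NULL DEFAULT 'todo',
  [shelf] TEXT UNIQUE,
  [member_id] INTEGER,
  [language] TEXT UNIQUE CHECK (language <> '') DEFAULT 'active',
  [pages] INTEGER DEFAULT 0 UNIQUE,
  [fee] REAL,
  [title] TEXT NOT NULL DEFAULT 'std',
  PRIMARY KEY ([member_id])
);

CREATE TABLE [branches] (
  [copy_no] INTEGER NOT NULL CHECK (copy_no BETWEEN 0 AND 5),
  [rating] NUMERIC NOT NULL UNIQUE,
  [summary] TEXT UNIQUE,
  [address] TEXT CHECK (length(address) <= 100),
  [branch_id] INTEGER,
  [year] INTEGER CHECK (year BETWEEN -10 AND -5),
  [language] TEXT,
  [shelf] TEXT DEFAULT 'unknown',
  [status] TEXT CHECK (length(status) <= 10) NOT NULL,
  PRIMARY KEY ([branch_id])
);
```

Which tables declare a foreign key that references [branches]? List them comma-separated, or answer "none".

none

No REFERENCES clause anywhere in the schema names branches.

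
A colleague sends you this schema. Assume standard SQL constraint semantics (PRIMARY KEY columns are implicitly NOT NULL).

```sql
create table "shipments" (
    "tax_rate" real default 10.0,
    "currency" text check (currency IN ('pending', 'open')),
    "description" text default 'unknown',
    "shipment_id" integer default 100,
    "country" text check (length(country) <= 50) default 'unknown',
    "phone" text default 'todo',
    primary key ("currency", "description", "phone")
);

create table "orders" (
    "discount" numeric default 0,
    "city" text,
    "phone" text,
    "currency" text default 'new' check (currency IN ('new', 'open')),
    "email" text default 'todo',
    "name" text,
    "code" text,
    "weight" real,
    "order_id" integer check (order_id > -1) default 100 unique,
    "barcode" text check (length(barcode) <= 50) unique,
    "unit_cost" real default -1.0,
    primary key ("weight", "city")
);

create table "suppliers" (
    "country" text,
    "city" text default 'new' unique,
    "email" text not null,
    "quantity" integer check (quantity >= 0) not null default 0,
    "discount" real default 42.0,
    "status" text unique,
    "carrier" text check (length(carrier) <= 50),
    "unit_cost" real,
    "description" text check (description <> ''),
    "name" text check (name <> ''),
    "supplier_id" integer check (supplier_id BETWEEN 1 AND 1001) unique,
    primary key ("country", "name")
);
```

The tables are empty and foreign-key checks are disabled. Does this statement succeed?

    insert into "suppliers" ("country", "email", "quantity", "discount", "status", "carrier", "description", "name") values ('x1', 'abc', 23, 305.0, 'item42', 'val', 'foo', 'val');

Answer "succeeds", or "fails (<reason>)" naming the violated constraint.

NOT NULL columns: country is supplied; email is supplied; name is supplied; quantity is supplied.
CHECK constraints: 23 satisfies (quantity >= 0); 'val' satisfies (length(carrier) <= 50); 'foo' satisfies (description <> ''); 'val' satisfies (name <> '').
No constraint is violated.

succeeds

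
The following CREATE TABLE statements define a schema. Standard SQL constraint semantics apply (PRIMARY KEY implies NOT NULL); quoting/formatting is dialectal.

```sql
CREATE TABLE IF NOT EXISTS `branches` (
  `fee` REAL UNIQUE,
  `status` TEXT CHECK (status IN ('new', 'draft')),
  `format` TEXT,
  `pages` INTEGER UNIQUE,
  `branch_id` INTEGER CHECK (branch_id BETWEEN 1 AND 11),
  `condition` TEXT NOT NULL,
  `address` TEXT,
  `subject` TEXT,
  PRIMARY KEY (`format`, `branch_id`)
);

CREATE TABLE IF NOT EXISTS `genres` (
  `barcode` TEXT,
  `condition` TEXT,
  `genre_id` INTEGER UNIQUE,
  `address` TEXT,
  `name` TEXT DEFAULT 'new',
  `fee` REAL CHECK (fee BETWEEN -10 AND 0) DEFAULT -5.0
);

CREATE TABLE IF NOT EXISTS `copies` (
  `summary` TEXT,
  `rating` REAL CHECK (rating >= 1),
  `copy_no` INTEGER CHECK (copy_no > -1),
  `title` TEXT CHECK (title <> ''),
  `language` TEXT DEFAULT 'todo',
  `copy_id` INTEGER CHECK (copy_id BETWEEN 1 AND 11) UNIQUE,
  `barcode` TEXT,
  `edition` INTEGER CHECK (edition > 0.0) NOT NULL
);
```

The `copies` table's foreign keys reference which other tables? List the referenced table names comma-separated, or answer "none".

No column in copies has a REFERENCES clause.

none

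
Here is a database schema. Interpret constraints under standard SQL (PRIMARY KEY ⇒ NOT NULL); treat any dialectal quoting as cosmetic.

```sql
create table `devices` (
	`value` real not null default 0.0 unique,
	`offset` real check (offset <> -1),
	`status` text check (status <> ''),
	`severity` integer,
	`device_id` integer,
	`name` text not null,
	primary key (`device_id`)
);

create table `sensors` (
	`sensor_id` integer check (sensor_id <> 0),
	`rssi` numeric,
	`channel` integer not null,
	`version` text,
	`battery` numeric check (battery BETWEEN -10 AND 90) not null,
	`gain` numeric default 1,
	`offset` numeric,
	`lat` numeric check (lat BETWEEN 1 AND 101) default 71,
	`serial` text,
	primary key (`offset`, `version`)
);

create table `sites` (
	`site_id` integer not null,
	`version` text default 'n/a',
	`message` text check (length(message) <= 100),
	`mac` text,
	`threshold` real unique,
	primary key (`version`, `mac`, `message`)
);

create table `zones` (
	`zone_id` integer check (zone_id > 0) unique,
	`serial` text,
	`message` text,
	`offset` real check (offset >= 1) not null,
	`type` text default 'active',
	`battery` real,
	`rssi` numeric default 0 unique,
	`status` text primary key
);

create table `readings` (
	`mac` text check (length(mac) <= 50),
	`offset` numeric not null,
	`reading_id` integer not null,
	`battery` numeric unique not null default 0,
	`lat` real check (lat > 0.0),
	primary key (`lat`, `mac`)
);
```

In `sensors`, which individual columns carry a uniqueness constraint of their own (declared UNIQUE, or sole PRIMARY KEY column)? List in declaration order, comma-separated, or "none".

none

- sensor_id: no UNIQUE or single-column PK constraint.
- rssi: no UNIQUE or single-column PK constraint.
- channel: no UNIQUE or single-column PK constraint.
- version: part of a composite PRIMARY KEY — only the tuple is unique, not this column on its own.
- battery: no UNIQUE or single-column PK constraint.
- gain: no UNIQUE or single-column PK constraint.
- offset: part of a composite PRIMARY KEY — only the tuple is unique, not this column on its own.
- lat: no UNIQUE or single-column PK constraint.
- serial: no UNIQUE or single-column PK constraint.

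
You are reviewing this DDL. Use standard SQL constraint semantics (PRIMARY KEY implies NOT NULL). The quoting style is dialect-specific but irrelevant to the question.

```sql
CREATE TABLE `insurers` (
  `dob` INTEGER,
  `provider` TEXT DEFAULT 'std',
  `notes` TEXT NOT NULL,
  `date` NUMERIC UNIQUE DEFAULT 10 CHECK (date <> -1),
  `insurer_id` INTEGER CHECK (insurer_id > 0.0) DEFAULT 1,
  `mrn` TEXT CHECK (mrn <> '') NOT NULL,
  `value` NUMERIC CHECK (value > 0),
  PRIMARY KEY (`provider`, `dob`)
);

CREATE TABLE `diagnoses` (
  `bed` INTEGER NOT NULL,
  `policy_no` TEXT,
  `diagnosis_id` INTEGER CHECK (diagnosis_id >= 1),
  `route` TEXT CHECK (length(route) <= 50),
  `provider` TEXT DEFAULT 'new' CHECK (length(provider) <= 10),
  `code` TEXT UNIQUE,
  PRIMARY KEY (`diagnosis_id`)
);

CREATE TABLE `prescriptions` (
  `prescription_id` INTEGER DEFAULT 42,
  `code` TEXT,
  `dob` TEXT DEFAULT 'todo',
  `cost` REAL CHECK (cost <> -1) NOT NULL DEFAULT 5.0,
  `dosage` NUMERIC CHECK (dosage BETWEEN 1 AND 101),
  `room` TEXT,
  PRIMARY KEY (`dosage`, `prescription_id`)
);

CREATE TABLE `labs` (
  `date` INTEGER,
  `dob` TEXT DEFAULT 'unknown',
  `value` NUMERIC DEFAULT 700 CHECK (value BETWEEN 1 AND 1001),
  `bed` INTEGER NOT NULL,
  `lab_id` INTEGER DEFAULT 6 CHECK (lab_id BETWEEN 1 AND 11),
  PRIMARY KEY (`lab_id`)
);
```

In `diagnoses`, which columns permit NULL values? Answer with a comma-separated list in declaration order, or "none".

- bed: declared NOT NULL → not nullable.
- policy_no: no NOT NULL constraint applies → nullable.
- diagnosis_id: part of the PRIMARY KEY, which implies NOT NULL → not nullable.
- route: CHECK does not forbid NULL (a CHECK constraint passes when its expression is NULL) → nullable.
- provider: CHECK does not forbid NULL (a CHECK constraint passes when its expression is NULL) → nullable.
- code: UNIQUE does not imply NOT NULL → nullable.

policy_no, route, provider, code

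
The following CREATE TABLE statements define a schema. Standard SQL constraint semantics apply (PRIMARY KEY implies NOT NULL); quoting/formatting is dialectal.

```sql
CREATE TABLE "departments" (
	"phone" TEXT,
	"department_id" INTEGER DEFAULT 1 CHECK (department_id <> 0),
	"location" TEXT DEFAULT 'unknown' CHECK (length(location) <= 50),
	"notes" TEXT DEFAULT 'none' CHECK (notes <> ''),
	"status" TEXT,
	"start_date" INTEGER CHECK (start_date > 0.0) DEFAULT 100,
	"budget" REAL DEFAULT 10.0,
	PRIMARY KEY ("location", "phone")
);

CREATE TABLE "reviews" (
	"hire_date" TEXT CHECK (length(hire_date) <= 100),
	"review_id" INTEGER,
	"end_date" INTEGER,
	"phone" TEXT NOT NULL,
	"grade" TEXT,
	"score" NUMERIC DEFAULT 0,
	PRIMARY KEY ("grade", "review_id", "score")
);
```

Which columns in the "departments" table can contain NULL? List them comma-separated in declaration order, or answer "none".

- phone: part of the PRIMARY KEY, which implies NOT NULL → not nullable.
- department_id: CHECK does not forbid NULL (a CHECK constraint passes when its expression is NULL) → nullable.
- location: part of the PRIMARY KEY, which implies NOT NULL → not nullable.
- notes: CHECK does not forbid NULL (a CHECK constraint passes when its expression is NULL) → nullable.
- status: no NOT NULL constraint applies → nullable.
- start_date: CHECK does not forbid NULL (a CHECK constraint passes when its expression is NULL) → nullable.
- budget: DEFAULT only fills an omitted column; an explicit NULL is still allowed → nullable.

department_id, notes, status, start_date, budget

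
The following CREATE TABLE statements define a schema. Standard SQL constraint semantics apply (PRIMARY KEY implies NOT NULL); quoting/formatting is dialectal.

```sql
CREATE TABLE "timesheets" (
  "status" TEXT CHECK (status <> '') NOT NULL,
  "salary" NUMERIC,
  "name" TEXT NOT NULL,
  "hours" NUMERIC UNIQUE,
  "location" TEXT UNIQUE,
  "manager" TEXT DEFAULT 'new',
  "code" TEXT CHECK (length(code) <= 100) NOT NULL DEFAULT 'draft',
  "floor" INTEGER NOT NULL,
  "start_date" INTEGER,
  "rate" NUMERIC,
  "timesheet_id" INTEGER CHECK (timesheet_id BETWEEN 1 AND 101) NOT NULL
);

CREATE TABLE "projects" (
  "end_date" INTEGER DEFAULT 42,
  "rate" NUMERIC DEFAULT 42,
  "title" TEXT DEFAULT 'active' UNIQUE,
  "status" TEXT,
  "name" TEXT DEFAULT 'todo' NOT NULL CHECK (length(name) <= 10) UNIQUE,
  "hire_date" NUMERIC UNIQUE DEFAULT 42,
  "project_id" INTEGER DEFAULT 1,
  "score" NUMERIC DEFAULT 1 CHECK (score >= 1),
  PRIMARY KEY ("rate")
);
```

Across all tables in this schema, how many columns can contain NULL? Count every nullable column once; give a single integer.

timesheets: 6 nullable (salary, hours, location, manager, start_date, rate — PK none and explicit NOT NULL columns excluded).
projects: 6 nullable (end_date, title, status, hire_date, project_id, score — PK (rate) and explicit NOT NULL columns excluded).
Total: 6 + 6 = 12.

12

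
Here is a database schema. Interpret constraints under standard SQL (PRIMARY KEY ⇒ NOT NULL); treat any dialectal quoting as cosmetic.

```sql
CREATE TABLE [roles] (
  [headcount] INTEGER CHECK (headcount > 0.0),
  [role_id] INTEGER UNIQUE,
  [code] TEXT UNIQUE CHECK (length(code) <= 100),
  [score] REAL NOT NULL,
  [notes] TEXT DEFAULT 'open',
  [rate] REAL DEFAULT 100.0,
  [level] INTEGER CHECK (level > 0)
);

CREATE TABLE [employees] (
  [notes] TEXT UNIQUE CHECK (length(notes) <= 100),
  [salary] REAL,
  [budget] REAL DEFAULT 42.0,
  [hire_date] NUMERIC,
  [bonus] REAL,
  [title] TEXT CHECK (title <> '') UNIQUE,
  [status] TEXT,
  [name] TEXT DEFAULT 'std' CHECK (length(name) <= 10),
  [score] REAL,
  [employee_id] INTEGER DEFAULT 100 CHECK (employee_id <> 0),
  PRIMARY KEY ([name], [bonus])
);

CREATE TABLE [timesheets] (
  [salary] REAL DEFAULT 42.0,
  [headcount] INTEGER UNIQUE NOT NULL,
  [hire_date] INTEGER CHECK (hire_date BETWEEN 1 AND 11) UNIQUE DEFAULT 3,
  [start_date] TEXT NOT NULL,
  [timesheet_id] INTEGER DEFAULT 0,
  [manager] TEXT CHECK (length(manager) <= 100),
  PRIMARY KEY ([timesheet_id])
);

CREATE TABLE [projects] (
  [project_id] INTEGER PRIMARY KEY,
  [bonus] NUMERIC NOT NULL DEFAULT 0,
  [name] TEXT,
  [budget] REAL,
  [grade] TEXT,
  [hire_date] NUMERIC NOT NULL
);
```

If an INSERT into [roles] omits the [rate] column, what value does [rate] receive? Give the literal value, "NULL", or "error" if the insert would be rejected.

100.0

rate has an explicit DEFAULT 100.0.
When the column is omitted from an INSERT, that default is used.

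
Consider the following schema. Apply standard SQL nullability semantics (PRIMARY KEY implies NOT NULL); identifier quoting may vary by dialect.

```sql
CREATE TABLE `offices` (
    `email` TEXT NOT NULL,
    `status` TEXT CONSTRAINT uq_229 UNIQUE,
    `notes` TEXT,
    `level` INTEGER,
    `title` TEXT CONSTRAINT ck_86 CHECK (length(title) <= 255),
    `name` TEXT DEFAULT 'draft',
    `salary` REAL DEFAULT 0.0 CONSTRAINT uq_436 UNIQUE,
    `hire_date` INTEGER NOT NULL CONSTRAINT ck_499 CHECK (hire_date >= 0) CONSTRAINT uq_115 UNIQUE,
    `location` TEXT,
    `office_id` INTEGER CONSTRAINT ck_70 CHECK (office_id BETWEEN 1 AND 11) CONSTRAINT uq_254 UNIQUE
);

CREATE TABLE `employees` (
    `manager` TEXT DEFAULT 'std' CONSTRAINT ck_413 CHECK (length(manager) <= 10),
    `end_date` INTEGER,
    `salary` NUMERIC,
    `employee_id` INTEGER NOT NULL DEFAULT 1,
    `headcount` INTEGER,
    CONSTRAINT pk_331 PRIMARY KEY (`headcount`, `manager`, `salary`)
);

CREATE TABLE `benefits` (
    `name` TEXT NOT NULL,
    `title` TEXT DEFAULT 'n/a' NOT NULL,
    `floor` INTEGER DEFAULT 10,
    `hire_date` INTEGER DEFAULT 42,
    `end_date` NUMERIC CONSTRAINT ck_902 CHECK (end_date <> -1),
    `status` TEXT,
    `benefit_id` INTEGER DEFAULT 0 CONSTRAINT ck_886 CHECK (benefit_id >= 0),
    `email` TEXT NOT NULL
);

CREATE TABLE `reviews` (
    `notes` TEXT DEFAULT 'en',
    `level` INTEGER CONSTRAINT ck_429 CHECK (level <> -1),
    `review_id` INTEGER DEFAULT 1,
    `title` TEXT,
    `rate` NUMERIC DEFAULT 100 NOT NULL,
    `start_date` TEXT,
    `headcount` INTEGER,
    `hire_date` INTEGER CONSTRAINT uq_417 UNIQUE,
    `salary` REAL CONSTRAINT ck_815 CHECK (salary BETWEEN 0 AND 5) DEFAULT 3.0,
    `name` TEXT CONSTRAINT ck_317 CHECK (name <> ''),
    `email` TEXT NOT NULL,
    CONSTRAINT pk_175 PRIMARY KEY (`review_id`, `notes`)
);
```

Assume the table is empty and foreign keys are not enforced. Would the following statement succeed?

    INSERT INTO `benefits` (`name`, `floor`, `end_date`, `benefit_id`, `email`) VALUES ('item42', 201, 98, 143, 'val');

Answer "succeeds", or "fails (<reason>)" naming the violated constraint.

succeeds

NOT NULL columns: email is supplied; name is supplied; title defaults to 'n/a'.
CHECK constraints: 98 satisfies (end_date <> -1); 143 satisfies (benefit_id >= 0).
No constraint is violated.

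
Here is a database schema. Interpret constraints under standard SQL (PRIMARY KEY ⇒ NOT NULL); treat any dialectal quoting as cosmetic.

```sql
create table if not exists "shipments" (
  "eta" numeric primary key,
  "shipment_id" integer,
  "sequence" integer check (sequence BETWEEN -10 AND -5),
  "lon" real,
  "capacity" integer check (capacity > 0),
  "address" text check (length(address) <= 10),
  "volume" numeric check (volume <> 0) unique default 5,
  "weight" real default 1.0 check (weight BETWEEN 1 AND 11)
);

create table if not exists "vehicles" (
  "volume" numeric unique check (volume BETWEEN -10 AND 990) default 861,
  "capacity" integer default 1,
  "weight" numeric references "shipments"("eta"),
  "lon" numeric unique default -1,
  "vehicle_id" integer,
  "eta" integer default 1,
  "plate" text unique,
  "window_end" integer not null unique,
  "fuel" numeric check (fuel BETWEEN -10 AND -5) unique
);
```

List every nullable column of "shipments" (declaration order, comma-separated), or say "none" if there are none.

- eta: part of the PRIMARY KEY, which implies NOT NULL → not nullable.
- shipment_id: no NOT NULL constraint applies → nullable.
- sequence: CHECK does not forbid NULL (a CHECK constraint passes when its expression is NULL) → nullable.
- lon: no NOT NULL constraint applies → nullable.
- capacity: CHECK does not forbid NULL (a CHECK constraint passes when its expression is NULL) → nullable.
- address: CHECK does not forbid NULL (a CHECK constraint passes when its expression is NULL) → nullable.
- volume: CHECK does not forbid NULL (a CHECK constraint passes when its expression is NULL) → nullable.
- weight: CHECK does not forbid NULL (a CHECK constraint passes when its expression is NULL) → nullable.

shipment_id, sequence, lon, capacity, address, volume, weight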